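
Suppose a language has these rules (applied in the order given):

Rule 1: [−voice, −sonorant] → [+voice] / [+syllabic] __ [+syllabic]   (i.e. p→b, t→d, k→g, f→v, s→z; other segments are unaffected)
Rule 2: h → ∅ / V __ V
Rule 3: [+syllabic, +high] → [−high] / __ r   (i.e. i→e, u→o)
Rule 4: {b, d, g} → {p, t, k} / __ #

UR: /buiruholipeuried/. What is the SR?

Rule 1 (intervocalic voicing): /p/ is a voiceless obstruent between vowels /i/ and /e/, so it voices to [b]. /buiruholipeuried/ → buiruholibeuried.
Rule 2 (intervocalic h-deletion): /h/ occurs between vowels /u/ and /o/, so it deletes. /buiruholibeuried/ → buiruolibeuried.
Rule 3 (pre-rhotic lowering): /i/ is a high vowel immediately before /r/, so it lowers to [e]. /u/ is a high vowel immediately before /r/, so it lowers to [o]. /buiruolibeuried/ → bueruolibeoried.
Rule 4 (final devoicing): /d/ is a voiced stop in word-final position, so it devoices to [t]. /bueruolibeoried/ → bueruolibeoriet.

bueruolibeoriet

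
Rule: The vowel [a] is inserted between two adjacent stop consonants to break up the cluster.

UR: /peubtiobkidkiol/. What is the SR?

peubatiobakidakiol

/b/ and /t/ form a stop–stop cluster, so [a] is inserted between them.
/b/ and /k/ form a stop–stop cluster, so [a] is inserted between them.
/d/ and /k/ form a stop–stop cluster, so [a] is inserted between them.
Surface form: [peubatiobakidakiol].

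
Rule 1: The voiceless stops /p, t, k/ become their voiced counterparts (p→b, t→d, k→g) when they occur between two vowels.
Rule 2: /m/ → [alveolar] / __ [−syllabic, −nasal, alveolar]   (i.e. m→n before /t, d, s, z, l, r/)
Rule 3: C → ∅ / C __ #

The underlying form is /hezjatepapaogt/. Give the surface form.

hezjadebabaog

Rule 1 (intervocalic voicing): /t/ is a voiceless stop between vowels /a/ and /e/, so it voices to [d]. /p/ is a voiceless stop between vowels /e/ and /a/, so it voices to [b]. /p/ is a voiceless stop between vowels /a/ and /a/, so it voices to [b]. /hezjatepapaogt/ → hezjadebabaogt.
Rule 2 (nasal place assimilation): no segment meets the environment; /hezjadebabaogt/ is unchanged.
Rule 3 (final cluster simplification): /t/ is the second consonant of a word-final cluster /gt/, so it deletes. /hezjadebabaogt/ → hezjadebabaog.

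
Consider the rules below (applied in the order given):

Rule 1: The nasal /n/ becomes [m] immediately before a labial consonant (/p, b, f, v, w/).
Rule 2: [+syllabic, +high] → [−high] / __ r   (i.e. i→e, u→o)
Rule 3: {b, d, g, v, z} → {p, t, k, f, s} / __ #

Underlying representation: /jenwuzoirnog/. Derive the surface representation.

jemwuzoernok

Rule 1 (nasal place assimilation): /n/ precedes the labial consonant /w/, so it assimilates in place to [m]. /jenwuzoirnog/ → jemwuzoirnog.
Rule 2 (pre-rhotic lowering): /i/ is a high vowel immediately before /r/, so it lowers to [e]. /jemwuzoirnog/ → jemwuzoernog.
Rule 3 (final devoicing): /g/ is a voiced obstruent in word-final position, so it devoices to [k]. /jemwuzoernog/ → jemwuzoernok.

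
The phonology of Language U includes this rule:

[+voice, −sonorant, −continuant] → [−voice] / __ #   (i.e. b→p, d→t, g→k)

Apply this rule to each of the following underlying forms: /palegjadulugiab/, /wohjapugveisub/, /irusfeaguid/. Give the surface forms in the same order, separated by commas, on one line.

/palegjadulugiab/: /b/ is a voiced stop in word-final position, so it devoices to [p]. → [palegjadulugiap].
/wohjapugveisub/: /b/ is a voiced stop in word-final position, so it devoices to [p]. → [wohjapugveisup].
/irusfeaguid/: /d/ is a voiced stop in word-final position, so it devoices to [t]. → [irusfeaguit].

palegjadulugiap, wohjapugveisup, irusfeaguit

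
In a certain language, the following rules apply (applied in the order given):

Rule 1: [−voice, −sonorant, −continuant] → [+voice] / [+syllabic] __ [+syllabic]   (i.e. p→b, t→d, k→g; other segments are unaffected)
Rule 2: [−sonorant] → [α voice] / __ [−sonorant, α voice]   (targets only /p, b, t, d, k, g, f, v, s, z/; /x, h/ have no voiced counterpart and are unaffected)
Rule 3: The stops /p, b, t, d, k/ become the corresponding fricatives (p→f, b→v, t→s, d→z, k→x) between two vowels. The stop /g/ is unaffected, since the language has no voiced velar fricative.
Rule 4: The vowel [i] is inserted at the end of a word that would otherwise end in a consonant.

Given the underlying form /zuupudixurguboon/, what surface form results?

Rule 1 (intervocalic voicing): /p/ is a voiceless stop between vowels /u/ and /u/, so it voices to [b]. /zuupudixurguboon/ → zuubudixurguboon.
Rule 2 (regressive voicing assimilation): no segment meets the environment; /zuubudixurguboon/ is unchanged.
Rule 3 (intervocalic spirantization): /b/ is a stop between vowels /u/ and /u/, so it spirantizes to the fricative [v]. /d/ is a stop between vowels /u/ and /i/, so it spirantizes to the fricative [z]. /b/ is a stop between vowels /u/ and /o/, so it spirantizes to the fricative [v]. /zuubudixurguboon/ → zuuvuzixurguvoon.
Rule 4 (final i-epenthesis): the form ends in the consonant /n/, so [i] is inserted word-finally. /zuuvuzixurguvoon/ → zuuvuzixurguvooni.

zuuvuzixurguvooni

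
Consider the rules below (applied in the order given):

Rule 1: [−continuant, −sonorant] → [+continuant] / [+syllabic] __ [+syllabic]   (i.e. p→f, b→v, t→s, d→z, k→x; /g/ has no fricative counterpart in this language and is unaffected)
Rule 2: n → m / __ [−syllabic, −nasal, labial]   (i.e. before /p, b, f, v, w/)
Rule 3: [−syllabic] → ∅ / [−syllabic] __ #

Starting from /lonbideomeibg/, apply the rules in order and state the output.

Rule 1 (intervocalic spirantization): /d/ is a stop between vowels /i/ and /e/, so it spirantizes to the fricative [z]. /lonbideomeibg/ → lonbizeomeibg.
Rule 2 (nasal place assimilation): /n/ precedes the labial consonant /b/, so it assimilates in place to [m]. /lonbizeomeibg/ → lombizeomeibg.
Rule 3 (final cluster simplification): /g/ is the second consonant of a word-final cluster /bg/, so it deletes. /lombizeomeibg/ → lombizeomeib.

lombizeomeib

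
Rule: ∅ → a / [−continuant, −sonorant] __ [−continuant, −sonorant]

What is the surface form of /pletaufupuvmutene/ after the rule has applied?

No segment of /pletaufupuvmutene/ meets the structural description of the rule, so the form surfaces unchanged.

pletaufupuvmutene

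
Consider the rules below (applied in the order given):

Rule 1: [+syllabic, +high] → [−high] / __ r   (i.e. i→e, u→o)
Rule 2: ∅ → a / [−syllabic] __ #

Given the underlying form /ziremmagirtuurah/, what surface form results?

Rule 1 (pre-rhotic lowering): /i/ is a high vowel immediately before /r/, so it lowers to [e]. /i/ is a high vowel immediately before /r/, so it lowers to [e]. /u/ is a high vowel immediately before /r/, so it lowers to [o]. /ziremmagirtuurah/ → zeremmagertuorah.
Rule 2 (final a-epenthesis): the form ends in the consonant /h/, so [a] is inserted word-finally. /zeremmagertuorah/ → zeremmagertuoraha.

zeremmagertuoraha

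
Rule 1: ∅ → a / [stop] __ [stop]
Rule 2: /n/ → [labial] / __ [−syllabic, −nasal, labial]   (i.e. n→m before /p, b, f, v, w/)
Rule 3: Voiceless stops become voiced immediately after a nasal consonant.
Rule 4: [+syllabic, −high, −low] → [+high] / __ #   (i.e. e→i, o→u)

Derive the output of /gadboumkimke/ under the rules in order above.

Rule 1 (stop-cluster a-epenthesis): /d/ and /b/ form a stop–stop cluster, so [a] is inserted between them. /gadboumkimke/ → gadaboumkimke.
Rule 2 (nasal place assimilation): no segment meets the environment; /gadaboumkimke/ is unchanged.
Rule 3 (post-nasal voicing): /k/ is a voiceless stop immediately after the nasal /m/, so it voices to [g]. /k/ is a voiceless stop immediately after the nasal /m/, so it voices to [g]. /gadaboumkimke/ → gadaboumgimge.
Rule 4 (final vowel raising): /e/ is a mid vowel in word-final position, so it raises to [i]. /gadaboumgimge/ → gadaboumgimgi.

gadaboumgimgi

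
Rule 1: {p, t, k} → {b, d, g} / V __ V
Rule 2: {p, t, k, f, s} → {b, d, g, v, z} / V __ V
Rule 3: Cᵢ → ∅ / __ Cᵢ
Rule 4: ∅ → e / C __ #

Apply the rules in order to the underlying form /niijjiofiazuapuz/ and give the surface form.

niijioviazuabuze

Rule 1 (intervocalic voicing): /p/ is a voiceless stop between vowels /a/ and /u/, so it voices to [b]. /niijjiofiazuapuz/ → niijjiofiazuabuz.
Rule 2 (intervocalic voicing): /f/ is a voiceless obstruent between vowels /o/ and /i/, so it voices to [v]. /niijjiofiazuabuz/ → niijjioviazuabuz.
Rule 3 (degemination): /jj/ is a geminate; the first /j/ deletes. /niijjioviazuabuz/ → niijioviazuabuz.
Rule 4 (final e-epenthesis): the form ends in the consonant /z/, so [e] is inserted word-finally. /niijioviazuabuz/ → niijioviazuabuze.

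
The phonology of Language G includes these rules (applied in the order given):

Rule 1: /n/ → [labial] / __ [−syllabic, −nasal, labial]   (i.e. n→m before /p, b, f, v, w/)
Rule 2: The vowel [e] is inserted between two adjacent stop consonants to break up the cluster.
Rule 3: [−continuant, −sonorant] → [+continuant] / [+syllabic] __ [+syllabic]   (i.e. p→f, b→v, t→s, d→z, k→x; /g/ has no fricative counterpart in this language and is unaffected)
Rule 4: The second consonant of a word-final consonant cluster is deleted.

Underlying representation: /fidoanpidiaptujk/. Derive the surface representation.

fizoampiziafesuj

Rule 1 (nasal place assimilation): /n/ precedes the labial consonant /p/, so it assimilates in place to [m]. /fidoanpidiaptujk/ → fidoampidiaptujk.
Rule 2 (stop-cluster e-epenthesis): /p/ and /t/ form a stop–stop cluster, so [e] is inserted between them. /fidoampidiaptujk/ → fidoampidiapetujk.
Rule 3 (intervocalic spirantization): /d/ is a stop between vowels /i/ and /o/, so it spirantizes to the fricative [z]. /d/ is a stop between vowels /i/ and /i/, so it spirantizes to the fricative [z]. /p/ is a stop between vowels /a/ and /e/, so it spirantizes to the fricative [f]. /t/ is a stop between vowels /e/ and /u/, so it spirantizes to the fricative [s]. /fidoampidiapetujk/ → fizoampiziafesujk.
Rule 4 (final cluster simplification): /k/ is the second consonant of a word-final cluster /jk/, so it deletes. /fizoampiziafesujk/ → fizoampiziafesuj.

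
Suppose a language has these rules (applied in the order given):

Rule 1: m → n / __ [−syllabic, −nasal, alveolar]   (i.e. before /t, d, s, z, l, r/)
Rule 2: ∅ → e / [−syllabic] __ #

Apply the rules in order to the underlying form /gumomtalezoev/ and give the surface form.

gumontalezoeve

Rule 1 (nasal place assimilation): /m/ precedes the alveolar consonant /t/, so it assimilates in place to [n]. /gumomtalezoev/ → gumontalezoev.
Rule 2 (final e-epenthesis): the form ends in the consonant /v/, so [e] is inserted word-finally. /gumontalezoev/ → gumontalezoeve.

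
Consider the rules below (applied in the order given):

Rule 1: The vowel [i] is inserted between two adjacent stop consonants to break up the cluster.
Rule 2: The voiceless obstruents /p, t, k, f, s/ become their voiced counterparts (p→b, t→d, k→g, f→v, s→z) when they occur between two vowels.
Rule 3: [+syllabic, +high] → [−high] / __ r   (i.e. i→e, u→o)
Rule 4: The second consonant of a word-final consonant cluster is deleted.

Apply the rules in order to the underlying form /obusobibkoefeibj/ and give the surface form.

obuzobibigoeveib

Rule 1 (stop-cluster i-epenthesis): /b/ and /k/ form a stop–stop cluster, so [i] is inserted between them. /obusobibkoefeibj/ → obusobibikoefeibj.
Rule 2 (intervocalic voicing): /s/ is a voiceless obstruent between vowels /u/ and /o/, so it voices to [z]. /k/ is a voiceless obstruent between vowels /i/ and /o/, so it voices to [g]. /f/ is a voiceless obstruent between vowels /e/ and /e/, so it voices to [v]. /obusobibikoefeibj/ → obuzobibigoeveibj.
Rule 3 (pre-rhotic lowering): no segment meets the environment; /obuzobibigoeveibj/ is unchanged.
Rule 4 (final cluster simplification): /j/ is the second consonant of a word-final cluster /bj/, so it deletes. /obuzobibigoeveibj/ → obuzobibigoeveib.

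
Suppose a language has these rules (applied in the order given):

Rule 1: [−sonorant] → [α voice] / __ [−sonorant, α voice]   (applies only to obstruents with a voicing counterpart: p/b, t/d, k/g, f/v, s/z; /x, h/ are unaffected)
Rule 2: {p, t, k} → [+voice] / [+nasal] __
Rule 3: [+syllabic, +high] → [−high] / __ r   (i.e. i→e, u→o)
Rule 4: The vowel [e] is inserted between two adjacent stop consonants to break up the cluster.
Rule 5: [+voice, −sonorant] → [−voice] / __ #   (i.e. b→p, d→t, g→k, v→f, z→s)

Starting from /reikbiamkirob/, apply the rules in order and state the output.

Rule 1 (regressive voicing assimilation): /k/ precedes the voiced obstruent /b/, so it voices to [g] by assimilation. /reikbiamkirob/ → reigbiamkirob.
Rule 2 (post-nasal voicing): /k/ is a voiceless stop immediately after the nasal /m/, so it voices to [g]. /reigbiamkirob/ → reigbiamgirob.
Rule 3 (pre-rhotic lowering): /i/ is a high vowel immediately before /r/, so it lowers to [e]. /reigbiamgirob/ → reigbiamgerob.
Rule 4 (stop-cluster e-epenthesis): /g/ and /b/ form a stop–stop cluster, so [e] is inserted between them. /reigbiamgerob/ → reigebiamgerob.
Rule 5 (final devoicing): /b/ is a voiced obstruent in word-final position, so it devoices to [p]. /reigebiamgerob/ → reigebiamgerop.

reigebiamgerop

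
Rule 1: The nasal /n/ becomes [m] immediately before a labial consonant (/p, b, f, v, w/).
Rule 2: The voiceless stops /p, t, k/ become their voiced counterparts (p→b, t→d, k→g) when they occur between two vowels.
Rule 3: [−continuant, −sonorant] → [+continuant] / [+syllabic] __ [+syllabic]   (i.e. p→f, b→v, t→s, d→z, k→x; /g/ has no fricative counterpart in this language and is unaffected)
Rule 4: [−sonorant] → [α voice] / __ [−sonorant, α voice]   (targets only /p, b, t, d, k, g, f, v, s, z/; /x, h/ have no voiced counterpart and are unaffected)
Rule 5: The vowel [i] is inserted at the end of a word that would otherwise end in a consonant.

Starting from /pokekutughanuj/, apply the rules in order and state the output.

pogeguzukhanuji

Rule 1 (nasal place assimilation): no segment meets the environment; /pokekutughanuj/ is unchanged.
Rule 2 (intervocalic voicing): /k/ is a voiceless stop between vowels /o/ and /e/, so it voices to [g]. /k/ is a voiceless stop between vowels /e/ and /u/, so it voices to [g]. /t/ is a voiceless stop between vowels /u/ and /u/, so it voices to [d]. /pokekutughanuj/ → pogegudughanuj.
Rule 3 (intervocalic spirantization): /d/ is a stop between vowels /u/ and /u/, so it spirantizes to the fricative [z]. /pogegudughanuj/ → pogeguzughanuj.
Rule 4 (regressive voicing assimilation): /g/ precedes the voiceless obstruent /h/, so it devoices to [k] by assimilation. /pogeguzughanuj/ → pogeguzukhanuj.
Rule 5 (final i-epenthesis): the form ends in the consonant /j/, so [i] is inserted word-finally. /pogeguzukhanuj/ → pogeguzukhanuji.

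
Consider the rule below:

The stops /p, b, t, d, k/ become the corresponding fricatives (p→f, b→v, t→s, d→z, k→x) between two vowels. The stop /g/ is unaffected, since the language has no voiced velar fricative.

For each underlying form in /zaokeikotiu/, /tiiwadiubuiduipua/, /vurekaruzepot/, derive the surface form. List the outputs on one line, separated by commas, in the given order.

zaoxeixosiu, tiiwaziuvuizuifua, vurexaruzefot

/zaokeikotiu/: /k/ is a stop between vowels /o/ and /e/, so it spirantizes to the fricative [x]. /k/ is a stop between vowels /i/ and /o/, so it spirantizes to the fricative [x]. /t/ is a stop between vowels /o/ and /i/, so it spirantizes to the fricative [s]. → [zaoxeixosiu].
/tiiwadiubuiduipua/: /d/ is a stop between vowels /a/ and /i/, so it spirantizes to the fricative [z]. /b/ is a stop between vowels /u/ and /u/, so it spirantizes to the fricative [v]. /d/ is a stop between vowels /i/ and /u/, so it spirantizes to the fricative [z]. /p/ is a stop between vowels /i/ and /u/, so it spirantizes to the fricative [f]. → [tiiwaziuvuizuifua].
/vurekaruzepot/: /k/ is a stop between vowels /e/ and /a/, so it spirantizes to the fricative [x]. /p/ is a stop between vowels /e/ and /o/, so it spirantizes to the fricative [f]. → [vurexaruzefot].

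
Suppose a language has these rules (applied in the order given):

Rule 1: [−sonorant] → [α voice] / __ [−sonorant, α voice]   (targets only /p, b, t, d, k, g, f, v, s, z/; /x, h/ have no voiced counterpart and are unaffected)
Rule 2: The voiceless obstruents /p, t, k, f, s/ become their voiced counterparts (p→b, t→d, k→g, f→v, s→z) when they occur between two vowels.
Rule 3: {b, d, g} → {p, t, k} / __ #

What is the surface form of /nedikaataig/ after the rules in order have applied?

Rule 1 (regressive voicing assimilation): no segment meets the environment; /nedikaataig/ is unchanged.
Rule 2 (intervocalic voicing): /k/ is a voiceless obstruent between vowels /i/ and /a/, so it voices to [g]. /t/ is a voiceless obstruent between vowels /a/ and /a/, so it voices to [d]. /nedikaataig/ → nedigaadaig.
Rule 3 (final devoicing): /g/ is a voiced stop in word-final position, so it devoices to [k]. /nedigaadaig/ → nedigaadaik.

nedigaadaik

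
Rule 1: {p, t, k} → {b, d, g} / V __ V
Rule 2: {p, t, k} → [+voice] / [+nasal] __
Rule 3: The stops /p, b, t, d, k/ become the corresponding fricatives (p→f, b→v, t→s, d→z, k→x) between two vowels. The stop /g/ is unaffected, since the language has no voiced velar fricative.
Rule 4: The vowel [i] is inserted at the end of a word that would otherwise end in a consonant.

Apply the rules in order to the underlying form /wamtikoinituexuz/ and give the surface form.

wamdigoinizuexuzi

Rule 1 (intervocalic voicing): /k/ is a voiceless stop between vowels /i/ and /o/, so it voices to [g]. /t/ is a voiceless stop between vowels /i/ and /u/, so it voices to [d]. /wamtikoinituexuz/ → wamtigoiniduexuz.
Rule 2 (post-nasal voicing): /t/ is a voiceless stop immediately after the nasal /m/, so it voices to [d]. /wamtigoiniduexuz/ → wamdigoiniduexuz.
Rule 3 (intervocalic spirantization): /d/ is a stop between vowels /i/ and /u/, so it spirantizes to the fricative [z]. /wamdigoiniduexuz/ → wamdigoinizuexuz.
Rule 4 (final i-epenthesis): the form ends in the consonant /z/, so [i] is inserted word-finally. /wamdigoinizuexuz/ → wamdigoinizuexuzi.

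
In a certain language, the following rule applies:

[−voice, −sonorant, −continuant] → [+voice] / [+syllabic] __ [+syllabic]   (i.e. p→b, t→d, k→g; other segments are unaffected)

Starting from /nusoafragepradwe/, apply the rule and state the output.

nusoafragepradwe

No segment of /nusoafragepradwe/ meets the structural description of the rule, so the form surfaces unchanged.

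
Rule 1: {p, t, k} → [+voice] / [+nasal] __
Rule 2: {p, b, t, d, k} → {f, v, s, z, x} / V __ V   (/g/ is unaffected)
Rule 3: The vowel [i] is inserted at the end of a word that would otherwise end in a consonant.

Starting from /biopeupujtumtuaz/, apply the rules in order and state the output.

Rule 1 (post-nasal voicing): /t/ is a voiceless stop immediately after the nasal /m/, so it voices to [d]. /biopeupujtumtuaz/ → biopeupujtumduaz.
Rule 2 (intervocalic spirantization): /p/ is a stop between vowels /o/ and /e/, so it spirantizes to the fricative [f]. /p/ is a stop between vowels /u/ and /u/, so it spirantizes to the fricative [f]. /biopeupujtumduaz/ → biofeufujtumduaz.
Rule 3 (final i-epenthesis): the form ends in the consonant /z/, so [i] is inserted word-finally. /biofeufujtumduaz/ → biofeufujtumduazi.

biofeufujtumduazi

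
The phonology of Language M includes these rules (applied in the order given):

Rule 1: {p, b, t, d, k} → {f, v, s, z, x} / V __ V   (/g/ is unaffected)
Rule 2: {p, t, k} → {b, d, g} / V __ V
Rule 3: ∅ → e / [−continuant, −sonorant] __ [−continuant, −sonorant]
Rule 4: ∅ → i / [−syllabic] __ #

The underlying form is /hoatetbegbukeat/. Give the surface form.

hoasetebegebuxeati

Rule 1 (intervocalic spirantization): /t/ is a stop between vowels /a/ and /e/, so it spirantizes to the fricative [s]. /k/ is a stop between vowels /u/ and /e/, so it spirantizes to the fricative [x]. /hoatetbegbukeat/ → hoasetbegbuxeat.
Rule 2 (intervocalic voicing): no segment meets the environment; /hoasetbegbuxeat/ is unchanged.
Rule 3 (stop-cluster e-epenthesis): /t/ and /b/ form a stop–stop cluster, so [e] is inserted between them. /g/ and /b/ form a stop–stop cluster, so [e] is inserted between them. /hoasetbegbuxeat/ → hoasetebegebuxeat.
Rule 4 (final i-epenthesis): the form ends in the consonant /t/, so [i] is inserted word-finally. /hoasetebegebuxeat/ → hoasetebegebuxeati.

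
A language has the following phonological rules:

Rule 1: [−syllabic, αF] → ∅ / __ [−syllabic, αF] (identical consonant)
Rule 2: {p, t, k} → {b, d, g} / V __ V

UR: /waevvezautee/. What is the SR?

waevezaudee

Rule 1 (degemination): /vv/ is a geminate; the first /v/ deletes. /waevvezautee/ → waevezautee.
Rule 2 (intervocalic voicing): /t/ is a voiceless stop between vowels /u/ and /e/, so it voices to [d]. /waevezautee/ → waevezaudee.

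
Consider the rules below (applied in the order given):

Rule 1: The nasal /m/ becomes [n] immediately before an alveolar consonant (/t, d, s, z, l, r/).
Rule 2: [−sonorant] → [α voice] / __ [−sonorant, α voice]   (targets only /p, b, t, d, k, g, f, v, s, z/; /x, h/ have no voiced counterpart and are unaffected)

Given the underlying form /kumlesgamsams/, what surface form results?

kunlezgansans

Rule 1 (nasal place assimilation): /m/ precedes the alveolar consonant /l/, so it assimilates in place to [n]. /m/ precedes the alveolar consonant /s/, so it assimilates in place to [n]. /m/ precedes the alveolar consonant /s/, so it assimilates in place to [n]. /kumlesgamsams/ → kunlesgansans.
Rule 2 (regressive voicing assimilation): /s/ precedes the voiced obstruent /g/, so it voices to [z] by assimilation. /kunlesgansans/ → kunlezgansans.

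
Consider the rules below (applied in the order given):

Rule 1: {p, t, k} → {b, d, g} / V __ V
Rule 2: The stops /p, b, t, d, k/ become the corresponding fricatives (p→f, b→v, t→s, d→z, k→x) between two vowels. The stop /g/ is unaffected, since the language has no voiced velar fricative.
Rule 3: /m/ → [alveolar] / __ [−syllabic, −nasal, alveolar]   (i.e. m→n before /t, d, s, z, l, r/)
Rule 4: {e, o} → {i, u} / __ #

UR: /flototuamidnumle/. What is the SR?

flozozuamidnunli

Rule 1 (intervocalic voicing): /t/ is a voiceless stop between vowels /o/ and /o/, so it voices to [d]. /t/ is a voiceless stop between vowels /o/ and /u/, so it voices to [d]. /flototuamidnumle/ → flododuamidnumle.
Rule 2 (intervocalic spirantization): /d/ is a stop between vowels /o/ and /o/, so it spirantizes to the fricative [z]. /d/ is a stop between vowels /o/ and /u/, so it spirantizes to the fricative [z]. /flododuamidnumle/ → flozozuamidnumle.
Rule 3 (nasal place assimilation): /m/ precedes the alveolar consonant /l/, so it assimilates in place to [n]. /flozozuamidnumle/ → flozozuamidnunle.
Rule 4 (final vowel raising): /e/ is a mid vowel in word-final position, so it raises to [i]. /flozozuamidnunle/ → flozozuamidnunli.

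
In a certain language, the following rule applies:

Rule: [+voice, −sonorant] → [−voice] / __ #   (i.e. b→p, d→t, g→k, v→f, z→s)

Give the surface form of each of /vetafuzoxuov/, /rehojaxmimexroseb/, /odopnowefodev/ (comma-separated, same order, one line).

vetafuzoxuof, rehojaxmimexrosep, odopnowefodef

/vetafuzoxuov/: /v/ is a voiced obstruent in word-final position, so it devoices to [f]. → [vetafuzoxuof].
/rehojaxmimexroseb/: /b/ is a voiced obstruent in word-final position, so it devoices to [p]. → [rehojaxmimexrosep].
/odopnowefodev/: /v/ is a voiced obstruent in word-final position, so it devoices to [f]. → [odopnowefodef].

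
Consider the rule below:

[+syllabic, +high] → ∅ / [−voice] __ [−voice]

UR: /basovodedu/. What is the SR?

basovodedu

No segment of /basovodedu/ meets the structural description of the rule, so the form surfaces unchanged.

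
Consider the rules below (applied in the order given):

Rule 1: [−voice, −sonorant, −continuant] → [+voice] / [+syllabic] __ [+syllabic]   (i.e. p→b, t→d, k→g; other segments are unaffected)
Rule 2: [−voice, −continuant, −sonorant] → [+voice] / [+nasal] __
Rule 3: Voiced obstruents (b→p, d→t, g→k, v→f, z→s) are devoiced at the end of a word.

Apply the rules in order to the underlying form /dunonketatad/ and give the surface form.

dunongedadat

Rule 1 (intervocalic voicing): /t/ is a voiceless stop between vowels /e/ and /a/, so it voices to [d]. /t/ is a voiceless stop between vowels /a/ and /a/, so it voices to [d]. /dunonketatad/ → dunonkedadad.
Rule 2 (post-nasal voicing): /k/ is a voiceless stop immediately after the nasal /n/, so it voices to [g]. /dunonkedadad/ → dunongedadad.
Rule 3 (final devoicing): /d/ is a voiced obstruent in word-final position, so it devoices to [t]. /dunongedadad/ → dunongedadat.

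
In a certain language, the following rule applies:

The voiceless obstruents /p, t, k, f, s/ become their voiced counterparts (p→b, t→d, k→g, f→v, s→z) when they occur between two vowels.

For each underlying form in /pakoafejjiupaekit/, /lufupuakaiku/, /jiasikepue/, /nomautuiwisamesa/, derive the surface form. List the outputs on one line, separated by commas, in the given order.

pagoavejjiubaegit, luvubuagaigu, jiazigebue, nomauduiwizameza

/pakoafejjiupaekit/: /k/ is a voiceless obstruent between vowels /a/ and /o/, so it voices to [g]. /f/ is a voiceless obstruent between vowels /a/ and /e/, so it voices to [v]. /p/ is a voiceless obstruent between vowels /u/ and /a/, so it voices to [b]. /k/ is a voiceless obstruent between vowels /e/ and /i/, so it voices to [g]. → [pagoavejjiubaegit].
/lufupuakaiku/: /f/ is a voiceless obstruent between vowels /u/ and /u/, so it voices to [v]. /p/ is a voiceless obstruent between vowels /u/ and /u/, so it voices to [b]. /k/ is a voiceless obstruent between vowels /a/ and /a/, so it voices to [g]. /k/ is a voiceless obstruent between vowels /i/ and /u/, so it voices to [g]. → [luvubuagaigu].
/jiasikepue/: /s/ is a voiceless obstruent between vowels /a/ and /i/, so it voices to [z]. /k/ is a voiceless obstruent between vowels /i/ and /e/, so it voices to [g]. /p/ is a voiceless obstruent between vowels /e/ and /u/, so it voices to [b]. → [jiazigebue].
/nomautuiwisamesa/: /t/ is a voiceless obstruent between vowels /u/ and /u/, so it voices to [d]. /s/ is a voiceless obstruent between vowels /i/ and /a/, so it voices to [z]. /s/ is a voiceless obstruent between vowels /e/ and /a/, so it voices to [z]. → [nomauduiwizameza].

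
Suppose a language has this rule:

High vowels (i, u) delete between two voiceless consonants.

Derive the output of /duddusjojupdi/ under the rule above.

duddusjojupdi

No segment of /duddusjojupdi/ meets the structural description of the rule, so the form surfaces unchanged.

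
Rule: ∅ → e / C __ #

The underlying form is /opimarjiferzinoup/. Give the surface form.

the form ends in the consonant /p/, so [e] is inserted word-finally.
Surface form: [opimarjiferzinoupe].

opimarjiferzinoupe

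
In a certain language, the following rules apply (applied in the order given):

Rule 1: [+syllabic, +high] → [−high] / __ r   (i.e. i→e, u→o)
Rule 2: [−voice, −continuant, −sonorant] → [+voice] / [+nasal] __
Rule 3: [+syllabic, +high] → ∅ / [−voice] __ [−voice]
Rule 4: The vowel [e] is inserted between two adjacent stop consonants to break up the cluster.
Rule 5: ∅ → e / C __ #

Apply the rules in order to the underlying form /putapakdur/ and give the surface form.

Rule 1 (pre-rhotic lowering): /u/ is a high vowel immediately before /r/, so it lowers to [o]. /putapakdur/ → putapakdor.
Rule 2 (post-nasal voicing): no segment meets the environment; /putapakdor/ is unchanged.
Rule 3 (high vowel syncope): /u/ is a high vowel flanked by voiceless consonants /p/ and /t/, so it deletes. /putapakdor/ → ptapakdor.
Rule 4 (stop-cluster e-epenthesis): /p/ and /t/ form a stop–stop cluster, so [e] is inserted between them. /k/ and /d/ form a stop–stop cluster, so [e] is inserted between them. /ptapakdor/ → petapakedor.
Rule 5 (final e-epenthesis): the form ends in the consonant /r/, so [e] is inserted word-finally. /petapakedor/ → petapakedore.

petapakedore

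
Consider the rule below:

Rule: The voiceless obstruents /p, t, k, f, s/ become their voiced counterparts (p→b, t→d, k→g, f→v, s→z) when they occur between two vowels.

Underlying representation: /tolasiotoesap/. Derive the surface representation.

tolaziodoezap

Scanning /tolasiotoesap/: /t/ at position 1 is not in the conditioning environment; /s/ is a voiceless obstruent between vowels /a/ and /i/, so it voices to [z]; /t/ is a voiceless obstruent between vowels /o/ and /o/, so it voices to [d]; /s/ is a voiceless obstruent between vowels /e/ and /a/, so it voices to [z]; /p/ at position 13 is not in the conditioning environment.
Result: [tolaziodoezap].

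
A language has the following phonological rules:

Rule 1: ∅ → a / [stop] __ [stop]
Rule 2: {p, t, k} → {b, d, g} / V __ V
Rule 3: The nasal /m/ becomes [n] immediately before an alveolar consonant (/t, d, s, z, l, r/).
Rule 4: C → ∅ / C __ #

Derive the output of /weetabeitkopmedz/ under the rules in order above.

Rule 1 (stop-cluster a-epenthesis): /t/ and /k/ form a stop–stop cluster, so [a] is inserted between them. /weetabeitkopmedz/ → weetabeitakopmedz.
Rule 2 (intervocalic voicing): /t/ is a voiceless stop between vowels /e/ and /a/, so it voices to [d]. /t/ is a voiceless stop between vowels /i/ and /a/, so it voices to [d]. /k/ is a voiceless stop between vowels /a/ and /o/, so it voices to [g]. /weetabeitakopmedz/ → weedabeidagopmedz.
Rule 3 (nasal place assimilation): no segment meets the environment; /weedabeidagopmedz/ is unchanged.
Rule 4 (final cluster simplification): /z/ is the second consonant of a word-final cluster /dz/, so it deletes. /weedabeidagopmedz/ → weedabeidagopmed.

weedabeidagopmed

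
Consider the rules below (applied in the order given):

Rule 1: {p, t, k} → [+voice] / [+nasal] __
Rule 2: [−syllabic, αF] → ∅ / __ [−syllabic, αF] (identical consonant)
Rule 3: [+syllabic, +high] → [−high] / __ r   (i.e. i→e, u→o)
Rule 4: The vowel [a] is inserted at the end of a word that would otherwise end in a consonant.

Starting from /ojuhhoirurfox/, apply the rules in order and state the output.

Rule 1 (post-nasal voicing): no segment meets the environment; /ojuhhoirurfox/ is unchanged.
Rule 2 (degemination): /hh/ is a geminate; the first /h/ deletes. /ojuhhoirurfox/ → ojuhoirurfox.
Rule 3 (pre-rhotic lowering): /i/ is a high vowel immediately before /r/, so it lowers to [e]. /u/ is a high vowel immediately before /r/, so it lowers to [o]. /ojuhoirurfox/ → ojuhoerorfox.
Rule 4 (final a-epenthesis): the form ends in the consonant /x/, so [a] is inserted word-finally. /ojuhoerorfox/ → ojuhoerorfoxa.

ojuhoerorfoxa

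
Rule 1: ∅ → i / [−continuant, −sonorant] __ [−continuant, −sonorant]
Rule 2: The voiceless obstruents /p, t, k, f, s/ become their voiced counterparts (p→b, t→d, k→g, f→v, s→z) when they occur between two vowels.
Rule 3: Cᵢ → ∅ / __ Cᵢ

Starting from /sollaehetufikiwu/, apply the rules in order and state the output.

solaeheduvigiwu

Rule 1 (stop-cluster i-epenthesis): no segment meets the environment; /sollaehetufikiwu/ is unchanged.
Rule 2 (intervocalic voicing): /t/ is a voiceless obstruent between vowels /e/ and /u/, so it voices to [d]. /f/ is a voiceless obstruent between vowels /u/ and /i/, so it voices to [v]. /k/ is a voiceless obstruent between vowels /i/ and /i/, so it voices to [g]. /sollaehetufikiwu/ → sollaeheduvigiwu.
Rule 3 (degemination): /ll/ is a geminate; the first /l/ deletes. /sollaeheduvigiwu/ → solaeheduvigiwu.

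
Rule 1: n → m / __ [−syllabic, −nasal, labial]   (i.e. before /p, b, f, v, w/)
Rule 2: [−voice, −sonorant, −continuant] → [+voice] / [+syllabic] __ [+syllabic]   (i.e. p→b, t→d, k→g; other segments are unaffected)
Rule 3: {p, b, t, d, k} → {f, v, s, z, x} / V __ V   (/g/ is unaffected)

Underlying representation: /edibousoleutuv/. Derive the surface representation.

Rule 1 (nasal place assimilation): no segment meets the environment; /edibousoleutuv/ is unchanged.
Rule 2 (intervocalic voicing): /t/ is a voiceless stop between vowels /u/ and /u/, so it voices to [d]. /edibousoleutuv/ → edibousoleuduv.
Rule 3 (intervocalic spirantization): /d/ is a stop between vowels /e/ and /i/, so it spirantizes to the fricative [z]. /b/ is a stop between vowels /i/ and /o/, so it spirantizes to the fricative [v]. /d/ is a stop between vowels /u/ and /u/, so it spirantizes to the fricative [z]. /edibousoleuduv/ → ezivousoleuzuv.

ezivousoleuzuv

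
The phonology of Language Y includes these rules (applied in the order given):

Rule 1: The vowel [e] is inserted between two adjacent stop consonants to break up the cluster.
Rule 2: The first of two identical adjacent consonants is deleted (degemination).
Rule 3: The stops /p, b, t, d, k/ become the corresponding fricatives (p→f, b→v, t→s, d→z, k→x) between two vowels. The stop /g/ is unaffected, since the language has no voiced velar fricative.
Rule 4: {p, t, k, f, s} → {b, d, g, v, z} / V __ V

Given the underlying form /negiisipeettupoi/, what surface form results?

Rule 1 (stop-cluster e-epenthesis): /t/ and /t/ form a stop–stop cluster, so [e] is inserted between them. /negiisipeettupoi/ → negiisipeetetupoi.
Rule 2 (degemination): no segment meets the environment; /negiisipeetetupoi/ is unchanged.
Rule 3 (intervocalic spirantization): /p/ is a stop between vowels /i/ and /e/, so it spirantizes to the fricative [f]. /t/ is a stop between vowels /e/ and /e/, so it spirantizes to the fricative [s]. /t/ is a stop between vowels /e/ and /u/, so it spirantizes to the fricative [s]. /p/ is a stop between vowels /u/ and /o/, so it spirantizes to the fricative [f]. /negiisipeetetupoi/ → negiisifeesesufoi.
Rule 4 (intervocalic voicing): /s/ is a voiceless obstruent between vowels /i/ and /i/, so it voices to [z]. /f/ is a voiceless obstruent between vowels /i/ and /e/, so it voices to [v]. /s/ is a voiceless obstruent between vowels /e/ and /e/, so it voices to [z]. /s/ is a voiceless obstruent between vowels /e/ and /u/, so it voices to [z]. /f/ is a voiceless obstruent between vowels /u/ and /o/, so it voices to [v]. /negiisifeesesufoi/ → negiiziveezezuvoi.

negiiziveezezuvoi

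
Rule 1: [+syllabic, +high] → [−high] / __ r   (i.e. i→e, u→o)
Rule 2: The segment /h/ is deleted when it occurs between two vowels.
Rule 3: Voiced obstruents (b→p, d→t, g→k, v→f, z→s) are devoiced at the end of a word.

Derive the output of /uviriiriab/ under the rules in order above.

uverieriap

Rule 1 (pre-rhotic lowering): /i/ is a high vowel immediately before /r/, so it lowers to [e]. /i/ is a high vowel immediately before /r/, so it lowers to [e]. /uviriiriab/ → uverieriab.
Rule 2 (intervocalic h-deletion): no segment meets the environment; /uverieriab/ is unchanged.
Rule 3 (final devoicing): /b/ is a voiced obstruent in word-final position, so it devoices to [p]. /uverieriab/ → uverieriap.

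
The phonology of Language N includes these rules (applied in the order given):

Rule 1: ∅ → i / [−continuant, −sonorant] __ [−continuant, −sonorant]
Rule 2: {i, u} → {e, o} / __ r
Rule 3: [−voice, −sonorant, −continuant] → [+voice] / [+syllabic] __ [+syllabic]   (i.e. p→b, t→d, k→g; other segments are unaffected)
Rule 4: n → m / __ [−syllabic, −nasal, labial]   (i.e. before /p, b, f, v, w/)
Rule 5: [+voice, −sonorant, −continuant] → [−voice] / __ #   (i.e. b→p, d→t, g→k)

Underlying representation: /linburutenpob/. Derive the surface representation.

Rule 1 (stop-cluster i-epenthesis): no segment meets the environment; /linburutenpob/ is unchanged.
Rule 2 (pre-rhotic lowering): /u/ is a high vowel immediately before /r/, so it lowers to [o]. /linburutenpob/ → linborutenpob.
Rule 3 (intervocalic voicing): /t/ is a voiceless stop between vowels /u/ and /e/, so it voices to [d]. /linborutenpob/ → linborudenpob.
Rule 4 (nasal place assimilation): /n/ precedes the labial consonant /b/, so it assimilates in place to [m]. /n/ precedes the labial consonant /p/, so it assimilates in place to [m]. /linborudenpob/ → limborudempob.
Rule 5 (final devoicing): /b/ is a voiced stop in word-final position, so it devoices to [p]. /limborudempob/ → limborudempop.

limborudempop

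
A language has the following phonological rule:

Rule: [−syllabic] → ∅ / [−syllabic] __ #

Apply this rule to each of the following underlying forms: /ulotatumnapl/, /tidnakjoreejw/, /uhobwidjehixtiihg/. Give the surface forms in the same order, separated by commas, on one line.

/ulotatumnapl/: /l/ is the second consonant of a word-final cluster /pl/, so it deletes. → [ulotatumnap].
/tidnakjoreejw/: /w/ is the second consonant of a word-final cluster /jw/, so it deletes. → [tidnakjoreej].
/uhobwidjehixtiihg/: /g/ is the second consonant of a word-final cluster /hg/, so it deletes. → [uhobwidjehixtiih].

ulotatumnap, tidnakjoreej, uhobwidjehixtiih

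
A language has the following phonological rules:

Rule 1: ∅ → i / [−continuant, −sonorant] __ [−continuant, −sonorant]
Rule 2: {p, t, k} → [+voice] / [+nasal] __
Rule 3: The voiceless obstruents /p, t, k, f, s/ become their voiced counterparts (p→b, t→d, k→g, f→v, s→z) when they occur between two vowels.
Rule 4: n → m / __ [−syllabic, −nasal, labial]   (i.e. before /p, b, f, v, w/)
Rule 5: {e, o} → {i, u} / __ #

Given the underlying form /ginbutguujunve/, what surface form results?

gimbudiguujumvi

Rule 1 (stop-cluster i-epenthesis): /t/ and /g/ form a stop–stop cluster, so [i] is inserted between them. /ginbutguujunve/ → ginbutiguujunve.
Rule 2 (post-nasal voicing): no segment meets the environment; /ginbutiguujunve/ is unchanged.
Rule 3 (intervocalic voicing): /t/ is a voiceless obstruent between vowels /u/ and /i/, so it voices to [d]. /ginbutiguujunve/ → ginbudiguujunve.
Rule 4 (nasal place assimilation): /n/ precedes the labial consonant /b/, so it assimilates in place to [m]. /n/ precedes the labial consonant /v/, so it assimilates in place to [m]. /ginbudiguujunve/ → gimbudiguujumve.
Rule 5 (final vowel raising): /e/ is a mid vowel in word-final position, so it raises to [i]. /gimbudiguujumve/ → gimbudiguujumvi.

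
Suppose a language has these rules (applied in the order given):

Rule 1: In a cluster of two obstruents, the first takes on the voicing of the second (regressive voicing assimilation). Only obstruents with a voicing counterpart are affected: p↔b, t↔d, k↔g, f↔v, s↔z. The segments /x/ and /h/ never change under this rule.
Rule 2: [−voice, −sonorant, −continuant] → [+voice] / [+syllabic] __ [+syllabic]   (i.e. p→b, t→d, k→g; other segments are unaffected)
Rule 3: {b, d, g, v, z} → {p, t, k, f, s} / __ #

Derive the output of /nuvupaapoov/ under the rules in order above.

Rule 1 (regressive voicing assimilation): no segment meets the environment; /nuvupaapoov/ is unchanged.
Rule 2 (intervocalic voicing): /p/ is a voiceless stop between vowels /u/ and /a/, so it voices to [b]. /p/ is a voiceless stop between vowels /a/ and /o/, so it voices to [b]. /nuvupaapoov/ → nuvubaaboov.
Rule 3 (final devoicing): /v/ is a voiced obstruent in word-final position, so it devoices to [f]. /nuvubaaboov/ → nuvubaaboof.

nuvubaaboof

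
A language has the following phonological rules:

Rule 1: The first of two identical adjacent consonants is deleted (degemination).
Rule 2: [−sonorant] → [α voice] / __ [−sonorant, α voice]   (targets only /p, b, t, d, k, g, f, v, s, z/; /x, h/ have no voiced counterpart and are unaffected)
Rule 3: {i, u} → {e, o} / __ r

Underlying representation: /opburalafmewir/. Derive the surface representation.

Rule 1 (degemination): no segment meets the environment; /opburalafmewir/ is unchanged.
Rule 2 (regressive voicing assimilation): /p/ precedes the voiced obstruent /b/, so it voices to [b] by assimilation. /opburalafmewir/ → obburalafmewir.
Rule 3 (pre-rhotic lowering): /u/ is a high vowel immediately before /r/, so it lowers to [o]. /i/ is a high vowel immediately before /r/, so it lowers to [e]. /obburalafmewir/ → obboralafmewer.

obboralafmewer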